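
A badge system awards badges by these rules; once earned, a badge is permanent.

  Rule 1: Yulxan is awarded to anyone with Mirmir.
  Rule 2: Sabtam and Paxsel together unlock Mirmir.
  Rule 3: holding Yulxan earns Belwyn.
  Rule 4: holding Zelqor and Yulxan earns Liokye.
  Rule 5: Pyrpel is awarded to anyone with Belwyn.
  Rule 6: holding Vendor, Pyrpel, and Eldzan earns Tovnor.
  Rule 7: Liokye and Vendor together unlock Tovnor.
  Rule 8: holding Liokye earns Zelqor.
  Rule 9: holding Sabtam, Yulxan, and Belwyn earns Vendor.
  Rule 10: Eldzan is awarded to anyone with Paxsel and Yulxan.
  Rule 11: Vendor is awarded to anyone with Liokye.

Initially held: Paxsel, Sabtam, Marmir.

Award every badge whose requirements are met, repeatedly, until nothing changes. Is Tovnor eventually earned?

Yes

With Sabtam and Paxsel, Mirmir is earned (Rule 2).
With Mirmir, Yulxan is earned (Rule 1).
With Yulxan, Belwyn is earned (Rule 3).
With Paxsel and Yulxan, Eldzan is earned (Rule 10).
With Belwyn, Pyrpel is earned (Rule 5).
With Sabtam, Yulxan, and Belwyn, Vendor is earned (Rule 9).
With Vendor, Pyrpel, and Eldzan, Tovnor is earned (Rule 6).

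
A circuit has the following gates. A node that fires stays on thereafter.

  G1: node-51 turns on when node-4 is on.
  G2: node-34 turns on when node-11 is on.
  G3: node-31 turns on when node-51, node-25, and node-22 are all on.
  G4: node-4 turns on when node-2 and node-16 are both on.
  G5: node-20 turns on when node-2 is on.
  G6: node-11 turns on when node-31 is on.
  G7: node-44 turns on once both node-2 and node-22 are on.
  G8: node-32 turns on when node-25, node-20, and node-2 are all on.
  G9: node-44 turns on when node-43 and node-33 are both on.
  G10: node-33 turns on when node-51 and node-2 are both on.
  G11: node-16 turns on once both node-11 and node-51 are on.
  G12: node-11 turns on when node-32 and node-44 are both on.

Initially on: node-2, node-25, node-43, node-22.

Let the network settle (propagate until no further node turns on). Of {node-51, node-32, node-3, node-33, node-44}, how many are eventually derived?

G7: node-2 and node-22 on → node-44 on.
node-2 is on, so node-20 turns on (G5).
G8: node-25, node-20, and node-2 on → node-32 on.
node-51 would need node-4 (G1), but node-4 never turns on.
node-32: reached.
No rule produces node-3, and it is not given.
node-33 would need node-51 and node-2 (G10), but node-51 never turns on.
node-44: reached.
Reached: node-32 and node-44 — 2 of the 5.

2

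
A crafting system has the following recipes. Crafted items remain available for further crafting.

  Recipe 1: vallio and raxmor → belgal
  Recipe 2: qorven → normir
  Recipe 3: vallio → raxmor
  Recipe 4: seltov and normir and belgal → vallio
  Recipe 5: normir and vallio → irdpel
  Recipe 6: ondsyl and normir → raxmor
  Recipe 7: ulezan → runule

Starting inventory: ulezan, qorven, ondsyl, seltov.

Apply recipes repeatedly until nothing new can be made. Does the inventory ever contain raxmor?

qorven → normir (Recipe 2).
ondsyl and normir → raxmor (Recipe 6).

Yes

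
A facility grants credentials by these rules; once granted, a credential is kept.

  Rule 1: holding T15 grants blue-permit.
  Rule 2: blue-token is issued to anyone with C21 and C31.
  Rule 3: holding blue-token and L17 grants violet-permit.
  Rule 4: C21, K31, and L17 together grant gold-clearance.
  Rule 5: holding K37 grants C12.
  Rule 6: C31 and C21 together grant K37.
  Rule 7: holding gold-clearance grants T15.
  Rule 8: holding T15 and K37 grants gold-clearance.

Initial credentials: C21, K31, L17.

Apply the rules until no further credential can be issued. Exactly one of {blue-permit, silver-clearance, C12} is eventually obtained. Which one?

Holding C21, K31, and L17 grants gold-clearance (Rule 4).
Holding gold-clearance grants T15 (Rule 7).
Holding T15 grants blue-permit (Rule 1).
C12 would need K37 (Rule 5), but K37 is never granted. No rule produces silver-clearance, and it is not given.

blue-permit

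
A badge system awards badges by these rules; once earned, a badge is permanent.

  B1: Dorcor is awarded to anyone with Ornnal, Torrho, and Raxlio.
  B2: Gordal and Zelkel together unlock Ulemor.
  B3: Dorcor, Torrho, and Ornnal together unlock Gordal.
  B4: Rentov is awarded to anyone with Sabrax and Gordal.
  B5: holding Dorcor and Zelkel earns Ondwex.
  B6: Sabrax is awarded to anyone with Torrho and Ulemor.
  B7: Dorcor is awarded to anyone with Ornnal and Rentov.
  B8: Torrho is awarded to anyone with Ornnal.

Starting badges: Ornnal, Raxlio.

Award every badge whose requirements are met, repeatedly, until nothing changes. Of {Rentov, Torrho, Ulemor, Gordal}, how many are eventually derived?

2

With Ornnal, Torrho is earned (B8).
With Ornnal, Torrho, and Raxlio, Dorcor is earned (B1).
With Dorcor, Torrho, and Ornnal, Gordal is earned (B3).
Rentov would need Sabrax and Gordal (B4), but Sabrax is never earned.
Torrho: reached.
Ulemor would need Gordal and Zelkel (B2), but Zelkel is never earned.
Gordal: reached.
Reached: Torrho and Gordal — 2 of the 4.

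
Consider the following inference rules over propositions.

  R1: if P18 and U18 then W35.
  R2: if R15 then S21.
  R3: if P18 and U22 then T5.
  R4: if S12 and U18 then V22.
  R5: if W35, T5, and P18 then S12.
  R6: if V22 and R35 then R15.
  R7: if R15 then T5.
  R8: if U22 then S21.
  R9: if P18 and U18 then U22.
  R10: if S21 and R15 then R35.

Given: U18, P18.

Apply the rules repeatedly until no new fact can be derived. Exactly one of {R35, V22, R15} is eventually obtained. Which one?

V22

From P18 and U18, R9 gives U22.
From P18 and U18, R1 gives W35.
From P18 and U22, R3 gives T5.
W35, T5, and P18 hold, so S12 follows (R5).
S12 and U18 hold, so V22 follows (R4).
R35 would need S21 and R15 (R10), but R15 is never established. R15 would need V22 and R35 (R6), but R35 is never established.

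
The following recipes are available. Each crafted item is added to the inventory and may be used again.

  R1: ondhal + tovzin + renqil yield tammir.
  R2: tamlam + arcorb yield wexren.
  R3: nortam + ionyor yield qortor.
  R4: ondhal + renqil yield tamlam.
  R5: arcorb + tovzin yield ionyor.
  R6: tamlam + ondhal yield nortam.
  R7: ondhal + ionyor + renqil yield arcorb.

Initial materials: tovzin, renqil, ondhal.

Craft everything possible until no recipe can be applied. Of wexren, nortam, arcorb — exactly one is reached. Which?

nortam

ondhal + renqil → tamlam (R4).
Using R6, tamlam and ondhal make nortam.
arcorb would need ondhal, ionyor, and renqil (R7), but ionyor is never obtained. wexren would need tamlam and arcorb (R2), but arcorb is never obtained.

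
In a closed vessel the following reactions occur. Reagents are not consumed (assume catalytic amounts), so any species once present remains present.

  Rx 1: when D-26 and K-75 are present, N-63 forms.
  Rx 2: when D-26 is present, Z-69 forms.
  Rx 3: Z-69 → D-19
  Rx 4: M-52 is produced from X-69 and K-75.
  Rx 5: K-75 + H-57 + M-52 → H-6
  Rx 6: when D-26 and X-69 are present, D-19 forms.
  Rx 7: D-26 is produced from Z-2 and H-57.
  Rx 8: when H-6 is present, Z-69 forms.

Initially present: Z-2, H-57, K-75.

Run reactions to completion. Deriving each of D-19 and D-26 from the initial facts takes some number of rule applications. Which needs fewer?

D-26: Z-2 and H-57 present → D-26 forms (Rx 7). [1 rule application]
D-19: Z-2 and H-57 present → D-26 forms (Rx 7). D-26 present → Z-69 forms (Rx 2). Z-69 present → D-19 forms (Rx 3). [3 rule applications]
D-26 needs fewer.

D-26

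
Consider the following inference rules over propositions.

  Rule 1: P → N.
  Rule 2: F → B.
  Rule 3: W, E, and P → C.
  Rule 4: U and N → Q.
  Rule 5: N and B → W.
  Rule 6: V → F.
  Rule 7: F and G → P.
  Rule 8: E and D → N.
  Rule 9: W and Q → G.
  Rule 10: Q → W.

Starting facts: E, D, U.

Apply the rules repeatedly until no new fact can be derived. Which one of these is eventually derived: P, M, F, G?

G

From E and D, Rule 8 gives N.
U and N hold, so Q follows (Rule 4).
Q holds, so W follows (Rule 10).
W and Q hold, so G follows (Rule 9).
F would need V (Rule 6), but V is never established. P would need F and G (Rule 7), but F is never established. No rule produces M, and it is not given.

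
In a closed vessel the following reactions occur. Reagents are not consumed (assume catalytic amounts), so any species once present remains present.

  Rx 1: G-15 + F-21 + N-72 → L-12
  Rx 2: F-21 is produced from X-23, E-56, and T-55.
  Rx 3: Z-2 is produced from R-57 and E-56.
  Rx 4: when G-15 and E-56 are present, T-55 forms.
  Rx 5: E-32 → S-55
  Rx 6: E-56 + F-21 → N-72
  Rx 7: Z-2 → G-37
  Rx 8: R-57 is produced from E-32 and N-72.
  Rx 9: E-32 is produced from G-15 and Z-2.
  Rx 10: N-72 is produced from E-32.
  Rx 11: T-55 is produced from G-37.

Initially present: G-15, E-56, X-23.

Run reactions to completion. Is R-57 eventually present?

No

R-57 would need E-32 and N-72 (Rx 8), but E-32 never forms.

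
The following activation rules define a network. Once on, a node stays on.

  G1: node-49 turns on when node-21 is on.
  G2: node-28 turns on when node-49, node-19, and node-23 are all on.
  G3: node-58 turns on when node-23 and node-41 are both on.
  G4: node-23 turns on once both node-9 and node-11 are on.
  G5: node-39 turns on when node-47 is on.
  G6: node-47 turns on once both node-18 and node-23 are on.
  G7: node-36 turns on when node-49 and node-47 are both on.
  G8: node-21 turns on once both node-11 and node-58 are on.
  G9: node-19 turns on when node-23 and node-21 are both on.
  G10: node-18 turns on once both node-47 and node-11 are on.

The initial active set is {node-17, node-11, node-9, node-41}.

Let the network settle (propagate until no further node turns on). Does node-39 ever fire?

No

node-39 would need node-47 (G5), but node-47 never turns on.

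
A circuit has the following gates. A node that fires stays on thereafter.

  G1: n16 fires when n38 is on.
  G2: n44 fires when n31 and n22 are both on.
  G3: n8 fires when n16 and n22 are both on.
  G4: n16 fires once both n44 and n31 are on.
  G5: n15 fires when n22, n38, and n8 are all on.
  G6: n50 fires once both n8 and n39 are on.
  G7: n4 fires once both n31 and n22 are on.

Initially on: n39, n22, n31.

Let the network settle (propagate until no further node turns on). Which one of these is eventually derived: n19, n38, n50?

n31 and n22 are on, so n44 fires (G2).
G4: n44 and n31 on → n16 on.
n16 and n22 are on, so n8 fires (G3).
G6: n8 and n39 on → n50 on.
No rule produces n19, and it is not given. No rule produces n38, and it is not given.

n50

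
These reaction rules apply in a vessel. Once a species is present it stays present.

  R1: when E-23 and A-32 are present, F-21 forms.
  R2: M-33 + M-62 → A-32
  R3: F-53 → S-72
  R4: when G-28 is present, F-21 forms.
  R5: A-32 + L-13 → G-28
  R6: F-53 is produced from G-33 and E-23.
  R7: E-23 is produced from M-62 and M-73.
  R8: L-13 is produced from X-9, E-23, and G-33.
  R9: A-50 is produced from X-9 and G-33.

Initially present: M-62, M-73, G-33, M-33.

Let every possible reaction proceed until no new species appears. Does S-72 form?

M-62 and M-73 present → E-23 forms (R7).
G-33 and E-23 present → F-53 forms (R6).
F-53 present → S-72 forms (R3).

Yes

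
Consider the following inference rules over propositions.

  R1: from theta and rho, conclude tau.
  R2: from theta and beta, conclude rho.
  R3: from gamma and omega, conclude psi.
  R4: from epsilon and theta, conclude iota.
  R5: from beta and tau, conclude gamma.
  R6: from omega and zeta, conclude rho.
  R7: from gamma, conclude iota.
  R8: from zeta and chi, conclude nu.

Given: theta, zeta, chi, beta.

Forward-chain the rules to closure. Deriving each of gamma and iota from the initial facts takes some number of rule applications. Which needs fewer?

gamma: From theta and beta, R2 gives rho. From theta and rho, R1 gives tau. beta and tau hold, so gamma follows (R5). [3 rule applications]
iota: theta and beta hold, so rho follows (R2). theta and rho hold, so tau follows (R1). beta and tau hold, so gamma follows (R5). gamma holds, so iota follows (R7). [4 rule applications]
gamma needs fewer.

gamma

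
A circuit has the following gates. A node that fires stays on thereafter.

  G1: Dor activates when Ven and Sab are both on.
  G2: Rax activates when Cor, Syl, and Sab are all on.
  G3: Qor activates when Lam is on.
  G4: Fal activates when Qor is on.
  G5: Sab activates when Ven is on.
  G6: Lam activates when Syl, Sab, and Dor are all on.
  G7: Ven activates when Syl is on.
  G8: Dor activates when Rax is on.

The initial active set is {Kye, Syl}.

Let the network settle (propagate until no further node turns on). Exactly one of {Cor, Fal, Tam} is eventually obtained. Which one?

Fal

G7: Syl on → Ven on.
Ven is on, so Sab activates (G5).
G1: Ven and Sab on → Dor on.
Syl, Sab, and Dor are on, so Lam activates (G6).
Lam is on, so Qor activates (G3).
Qor is on, so Fal activates (G4).
No rule produces Tam, and it is not given. No rule produces Cor, and it is not given.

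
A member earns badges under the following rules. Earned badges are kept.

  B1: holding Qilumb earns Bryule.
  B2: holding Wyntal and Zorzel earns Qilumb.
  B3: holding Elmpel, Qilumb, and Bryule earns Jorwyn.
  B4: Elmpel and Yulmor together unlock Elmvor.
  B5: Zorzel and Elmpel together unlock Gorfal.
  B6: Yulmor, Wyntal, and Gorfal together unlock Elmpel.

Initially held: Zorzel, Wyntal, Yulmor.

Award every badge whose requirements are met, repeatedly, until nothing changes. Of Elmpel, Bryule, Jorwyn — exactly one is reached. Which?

With Wyntal and Zorzel, Qilumb is earned (B2).
With Qilumb, Bryule is earned (B1).
Jorwyn would need Elmpel, Qilumb, and Bryule (B3), but Elmpel is never earned. Elmpel would need Yulmor, Wyntal, and Gorfal (B6), but Gorfal is never earned.

Bryule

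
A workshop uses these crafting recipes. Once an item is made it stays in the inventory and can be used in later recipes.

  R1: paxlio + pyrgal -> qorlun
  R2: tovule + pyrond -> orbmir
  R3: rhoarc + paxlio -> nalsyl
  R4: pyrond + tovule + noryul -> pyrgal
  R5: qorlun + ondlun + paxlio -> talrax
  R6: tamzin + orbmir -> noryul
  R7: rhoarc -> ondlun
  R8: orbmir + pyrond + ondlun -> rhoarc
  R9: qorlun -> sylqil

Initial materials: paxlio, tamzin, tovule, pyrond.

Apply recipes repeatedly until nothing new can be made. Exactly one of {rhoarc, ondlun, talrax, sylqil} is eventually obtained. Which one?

sylqil

Using R2, tovule and pyrond make orbmir.
tamzin + orbmir -> noryul (R6).
pyrond + tovule + noryul -> pyrgal (R4).
Using R1, paxlio and pyrgal make qorlun.
qorlun -> sylqil (R9).
ondlun would need rhoarc (R7), but rhoarc is never obtained. rhoarc would need orbmir, pyrond, and ondlun (R8), but ondlun is never obtained. talrax would need qorlun, ondlun, and paxlio (R5), but ondlun is never obtained.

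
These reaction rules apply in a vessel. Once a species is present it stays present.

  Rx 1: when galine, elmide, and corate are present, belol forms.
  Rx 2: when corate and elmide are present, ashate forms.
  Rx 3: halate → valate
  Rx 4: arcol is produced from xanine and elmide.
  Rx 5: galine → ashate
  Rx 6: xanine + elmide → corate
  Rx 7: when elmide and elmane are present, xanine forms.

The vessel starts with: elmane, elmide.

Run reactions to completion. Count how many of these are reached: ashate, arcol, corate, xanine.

elmide and elmane present → xanine forms (Rx 7).
xanine and elmide present → corate forms (Rx 6).
xanine and elmide present → arcol forms (Rx 4).
corate and elmide present → ashate forms (Rx 2).
ashate: reached.
arcol: reached.
corate: reached.
xanine: reached.
All 4 are reached.

4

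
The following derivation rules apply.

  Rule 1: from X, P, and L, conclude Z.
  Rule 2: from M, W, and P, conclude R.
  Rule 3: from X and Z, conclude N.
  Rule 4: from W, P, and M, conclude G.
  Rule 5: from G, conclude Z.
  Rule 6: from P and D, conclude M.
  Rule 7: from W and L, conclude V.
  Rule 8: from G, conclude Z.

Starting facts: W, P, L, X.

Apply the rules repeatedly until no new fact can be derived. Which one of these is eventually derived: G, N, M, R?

X, P, and L hold, so Z follows (Rule 1).
X and Z hold, so N follows (Rule 3).
M would need P and D (Rule 6), but D is never established. G would need W, P, and M (Rule 4), but M is never established. R would need M, W, and P (Rule 2), but M is never established.

N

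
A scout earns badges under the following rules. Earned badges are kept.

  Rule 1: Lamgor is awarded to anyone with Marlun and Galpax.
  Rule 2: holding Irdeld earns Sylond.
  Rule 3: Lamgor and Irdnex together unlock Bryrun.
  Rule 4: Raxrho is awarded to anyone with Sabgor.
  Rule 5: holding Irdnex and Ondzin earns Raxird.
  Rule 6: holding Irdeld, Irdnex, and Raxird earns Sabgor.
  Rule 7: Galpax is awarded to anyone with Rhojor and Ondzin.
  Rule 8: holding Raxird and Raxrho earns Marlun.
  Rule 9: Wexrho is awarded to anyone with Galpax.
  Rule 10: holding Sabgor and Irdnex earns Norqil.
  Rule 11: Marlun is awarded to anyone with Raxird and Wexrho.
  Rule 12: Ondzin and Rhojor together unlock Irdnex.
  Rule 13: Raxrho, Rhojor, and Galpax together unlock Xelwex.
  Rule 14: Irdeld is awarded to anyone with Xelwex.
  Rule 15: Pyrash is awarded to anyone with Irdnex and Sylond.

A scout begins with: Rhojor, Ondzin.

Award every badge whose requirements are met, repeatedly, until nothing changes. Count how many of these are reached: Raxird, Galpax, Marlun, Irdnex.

With Ondzin and Rhojor, Irdnex is earned (Rule 12).
With Rhojor and Ondzin, Galpax is earned (Rule 7).
With Irdnex and Ondzin, Raxird is earned (Rule 5).
With Galpax, Wexrho is earned (Rule 9).
With Raxird and Wexrho, Marlun is earned (Rule 11).
Raxird: reached.
Galpax: reached.
Marlun: reached.
Irdnex: reached.
All 4 are reached.

4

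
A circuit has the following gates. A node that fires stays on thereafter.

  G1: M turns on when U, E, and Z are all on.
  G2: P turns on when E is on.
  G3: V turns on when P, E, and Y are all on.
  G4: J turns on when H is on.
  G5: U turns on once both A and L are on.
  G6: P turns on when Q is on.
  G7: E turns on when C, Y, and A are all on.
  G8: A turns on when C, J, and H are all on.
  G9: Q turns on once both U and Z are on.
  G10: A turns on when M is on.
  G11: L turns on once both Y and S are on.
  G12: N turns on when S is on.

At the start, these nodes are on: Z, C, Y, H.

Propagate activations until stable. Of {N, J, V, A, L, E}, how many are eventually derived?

4

G4: H on → J on.
G8: C, J, and H on → A on.
C, Y, and A are on, so E turns on (G7).
E is on, so P turns on (G2).
G3: P, E, and Y on → V on.
N would need S (G12), but S never turns on.
J: reached.
V: reached.
A: reached.
L would need Y and S (G11), but S never turns on.
E: reached.
Reached: J, V, A, and E — 4 of the 6.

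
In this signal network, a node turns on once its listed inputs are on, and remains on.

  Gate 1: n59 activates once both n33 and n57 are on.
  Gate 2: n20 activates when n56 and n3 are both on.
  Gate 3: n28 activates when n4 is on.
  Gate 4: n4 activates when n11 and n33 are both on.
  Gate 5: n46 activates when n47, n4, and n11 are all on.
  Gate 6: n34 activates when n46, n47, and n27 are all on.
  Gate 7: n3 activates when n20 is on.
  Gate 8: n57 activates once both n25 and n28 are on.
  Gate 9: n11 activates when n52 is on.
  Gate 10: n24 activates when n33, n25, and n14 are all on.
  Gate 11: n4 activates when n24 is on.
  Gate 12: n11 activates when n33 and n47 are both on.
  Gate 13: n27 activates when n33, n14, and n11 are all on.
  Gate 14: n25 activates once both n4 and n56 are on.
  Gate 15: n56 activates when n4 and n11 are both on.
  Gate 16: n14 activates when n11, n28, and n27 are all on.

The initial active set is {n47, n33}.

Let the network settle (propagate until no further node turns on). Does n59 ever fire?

Yes

Gate 12: n33 and n47 on → n11 on.
n11 and n33 are on, so n4 activates (Gate 4).
n4 and n11 are on, so n56 activates (Gate 15).
Gate 3: n4 on → n28 on.
Gate 14: n4 and n56 on → n25 on.
Gate 8: n25 and n28 on → n57 on.
n33 and n57 are on, so n59 activates (Gate 1).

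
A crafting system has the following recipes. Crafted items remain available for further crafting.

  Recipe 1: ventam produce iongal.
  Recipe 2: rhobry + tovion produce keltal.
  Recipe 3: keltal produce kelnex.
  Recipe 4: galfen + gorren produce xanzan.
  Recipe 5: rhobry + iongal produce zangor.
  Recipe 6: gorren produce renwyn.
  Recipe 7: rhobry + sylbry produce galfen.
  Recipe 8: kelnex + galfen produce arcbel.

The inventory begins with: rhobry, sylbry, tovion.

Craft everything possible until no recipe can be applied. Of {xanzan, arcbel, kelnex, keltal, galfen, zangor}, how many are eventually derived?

4

rhobry + tovion → keltal (Recipe 2).
Using Recipe 7, rhobry and sylbry make galfen.
Using Recipe 3, keltal makes kelnex.
Using Recipe 8, kelnex and galfen make arcbel.
xanzan would need galfen and gorren (Recipe 4), but gorren is never obtained.
arcbel: reached.
kelnex: reached.
keltal: reached.
galfen: reached.
zangor would need rhobry and iongal (Recipe 5), but iongal is never obtained.
Reached: arcbel, kelnex, keltal, and galfen — 4 of the 6.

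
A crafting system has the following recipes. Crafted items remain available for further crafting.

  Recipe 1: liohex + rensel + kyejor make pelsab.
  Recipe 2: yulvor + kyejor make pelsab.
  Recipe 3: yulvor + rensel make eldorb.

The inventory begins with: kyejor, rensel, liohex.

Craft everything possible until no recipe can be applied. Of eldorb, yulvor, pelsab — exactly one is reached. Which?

liohex + rensel + kyejor → pelsab (Recipe 1).
eldorb would need yulvor and rensel (Recipe 3), but yulvor is never obtained. No rule produces yulvor, and it is not given.

pelsab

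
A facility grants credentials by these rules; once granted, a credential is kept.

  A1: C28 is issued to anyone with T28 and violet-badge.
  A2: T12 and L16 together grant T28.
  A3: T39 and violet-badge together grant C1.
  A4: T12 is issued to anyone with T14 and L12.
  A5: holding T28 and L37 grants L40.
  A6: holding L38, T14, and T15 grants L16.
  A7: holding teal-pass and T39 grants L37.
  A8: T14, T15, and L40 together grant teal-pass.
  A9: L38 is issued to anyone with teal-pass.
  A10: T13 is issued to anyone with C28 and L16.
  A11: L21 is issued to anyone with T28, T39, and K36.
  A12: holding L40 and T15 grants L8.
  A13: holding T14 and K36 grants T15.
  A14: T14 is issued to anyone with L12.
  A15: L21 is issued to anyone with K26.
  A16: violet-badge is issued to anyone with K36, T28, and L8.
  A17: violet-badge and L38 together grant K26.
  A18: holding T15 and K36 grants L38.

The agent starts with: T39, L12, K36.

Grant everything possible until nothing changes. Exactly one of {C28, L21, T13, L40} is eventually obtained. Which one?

L21

Holding L12 grants T14 (A14).
Holding T14 and L12 grants T12 (A4).
Holding T14 and K36 grants T15 (A13).
Holding T15 and K36 grants L38 (A18).
Holding L38, T14, and T15 grants L16 (A6).
Holding T12 and L16 grants T28 (A2).
Holding T28, T39, and K36 grants L21 (A11).
C28 would need T28 and violet-badge (A1), but violet-badge is never granted. L40 would need T28 and L37 (A5), but L37 is never granted. T13 would need C28 and L16 (A10), but C28 is never granted.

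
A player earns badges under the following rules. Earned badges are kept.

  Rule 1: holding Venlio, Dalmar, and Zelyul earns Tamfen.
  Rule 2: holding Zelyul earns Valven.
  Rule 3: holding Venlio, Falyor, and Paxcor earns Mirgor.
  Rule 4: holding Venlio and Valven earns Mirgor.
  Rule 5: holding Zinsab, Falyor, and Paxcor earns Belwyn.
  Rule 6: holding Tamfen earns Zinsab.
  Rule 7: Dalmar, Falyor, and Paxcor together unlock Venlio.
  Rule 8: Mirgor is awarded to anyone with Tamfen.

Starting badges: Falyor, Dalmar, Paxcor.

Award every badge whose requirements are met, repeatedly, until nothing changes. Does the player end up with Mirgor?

With Dalmar, Falyor, and Paxcor, Venlio is earned (Rule 7).
With Venlio, Falyor, and Paxcor, Mirgor is earned (Rule 3).

Yes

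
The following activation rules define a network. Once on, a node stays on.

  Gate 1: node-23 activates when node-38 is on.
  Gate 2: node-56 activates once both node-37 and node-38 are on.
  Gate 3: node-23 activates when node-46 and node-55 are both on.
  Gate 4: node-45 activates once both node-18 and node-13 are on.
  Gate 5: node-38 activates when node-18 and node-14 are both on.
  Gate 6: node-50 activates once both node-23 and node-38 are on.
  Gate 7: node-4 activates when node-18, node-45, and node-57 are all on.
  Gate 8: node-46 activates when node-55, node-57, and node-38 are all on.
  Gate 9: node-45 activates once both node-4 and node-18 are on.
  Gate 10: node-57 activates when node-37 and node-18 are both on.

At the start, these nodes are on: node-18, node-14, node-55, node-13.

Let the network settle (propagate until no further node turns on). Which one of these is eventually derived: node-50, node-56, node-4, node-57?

Gate 5: node-18 and node-14 on → node-38 on.
Gate 1: node-38 on → node-23 on.
node-23 and node-38 are on, so node-50 activates (Gate 6).
node-57 would need node-37 and node-18 (Gate 10), but node-37 never turns on. node-56 would need node-37 and node-38 (Gate 2), but node-37 never turns on. node-4 would need node-18, node-45, and node-57 (Gate 7), but node-57 never turns on.

node-50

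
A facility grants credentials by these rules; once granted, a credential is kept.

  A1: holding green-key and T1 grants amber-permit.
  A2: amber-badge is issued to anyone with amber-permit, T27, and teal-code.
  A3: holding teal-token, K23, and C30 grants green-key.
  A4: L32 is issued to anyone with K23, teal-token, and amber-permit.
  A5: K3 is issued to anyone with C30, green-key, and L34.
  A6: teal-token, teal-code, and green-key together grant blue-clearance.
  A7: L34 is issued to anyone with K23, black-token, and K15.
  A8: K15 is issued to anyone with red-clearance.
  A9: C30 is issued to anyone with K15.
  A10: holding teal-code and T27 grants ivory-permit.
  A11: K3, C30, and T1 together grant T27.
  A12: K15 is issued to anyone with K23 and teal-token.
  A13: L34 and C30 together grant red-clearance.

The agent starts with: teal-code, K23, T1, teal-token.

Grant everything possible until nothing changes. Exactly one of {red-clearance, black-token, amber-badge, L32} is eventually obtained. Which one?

Holding K23 and teal-token grants K15 (A12).
Holding K15 grants C30 (A9).
Holding teal-token, K23, and C30 grants green-key (A3).
Holding green-key and T1 grants amber-permit (A1).
Holding K23, teal-token, and amber-permit grants L32 (A4).
No rule produces black-token, and it is not given. amber-badge would need amber-permit, T27, and teal-code (A2), but T27 is never granted. red-clearance would need L34 and C30 (A13), but L34 is never granted.

L32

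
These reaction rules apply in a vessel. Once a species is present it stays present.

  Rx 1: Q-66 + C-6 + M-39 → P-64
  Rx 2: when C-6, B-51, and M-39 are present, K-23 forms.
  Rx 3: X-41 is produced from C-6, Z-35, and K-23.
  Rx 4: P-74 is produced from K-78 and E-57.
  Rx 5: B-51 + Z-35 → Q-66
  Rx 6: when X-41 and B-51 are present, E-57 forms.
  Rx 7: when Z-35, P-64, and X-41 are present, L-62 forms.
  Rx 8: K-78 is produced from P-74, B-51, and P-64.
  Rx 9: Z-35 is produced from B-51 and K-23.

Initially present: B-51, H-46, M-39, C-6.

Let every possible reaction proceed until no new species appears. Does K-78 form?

K-78 would need P-74, B-51, and P-64 (Rx 8), but P-74 never forms.

No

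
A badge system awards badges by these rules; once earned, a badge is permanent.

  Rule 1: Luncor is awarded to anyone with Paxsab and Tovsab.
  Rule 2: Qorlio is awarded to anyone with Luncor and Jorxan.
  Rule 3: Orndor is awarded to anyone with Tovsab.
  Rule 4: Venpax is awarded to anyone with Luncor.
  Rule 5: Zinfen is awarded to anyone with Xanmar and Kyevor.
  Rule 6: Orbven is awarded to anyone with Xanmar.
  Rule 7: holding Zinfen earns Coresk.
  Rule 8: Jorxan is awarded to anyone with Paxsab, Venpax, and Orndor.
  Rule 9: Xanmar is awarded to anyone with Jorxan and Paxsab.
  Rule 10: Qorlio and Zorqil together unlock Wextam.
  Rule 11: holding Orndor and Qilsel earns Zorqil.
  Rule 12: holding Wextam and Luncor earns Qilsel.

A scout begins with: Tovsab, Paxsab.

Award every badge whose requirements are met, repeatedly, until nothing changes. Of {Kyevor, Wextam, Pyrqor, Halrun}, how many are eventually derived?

No rule produces Kyevor, and it is not given.
Wextam would need Qorlio and Zorqil (Rule 10), but Zorqil is never earned.
No rule produces Pyrqor, and it is not given.
No rule produces Halrun, and it is not given.
None of the 4 are reached.

0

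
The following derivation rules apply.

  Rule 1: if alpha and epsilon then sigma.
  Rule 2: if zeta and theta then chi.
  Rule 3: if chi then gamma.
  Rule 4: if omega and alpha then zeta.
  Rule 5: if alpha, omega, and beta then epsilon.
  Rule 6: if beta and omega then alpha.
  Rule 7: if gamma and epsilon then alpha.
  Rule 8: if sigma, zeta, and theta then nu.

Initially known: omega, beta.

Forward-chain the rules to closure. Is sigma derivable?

beta and omega hold, so alpha follows (Rule 6).
From alpha, omega, and beta, Rule 5 gives epsilon.
alpha and epsilon hold, so sigma follows (Rule 1).

Yes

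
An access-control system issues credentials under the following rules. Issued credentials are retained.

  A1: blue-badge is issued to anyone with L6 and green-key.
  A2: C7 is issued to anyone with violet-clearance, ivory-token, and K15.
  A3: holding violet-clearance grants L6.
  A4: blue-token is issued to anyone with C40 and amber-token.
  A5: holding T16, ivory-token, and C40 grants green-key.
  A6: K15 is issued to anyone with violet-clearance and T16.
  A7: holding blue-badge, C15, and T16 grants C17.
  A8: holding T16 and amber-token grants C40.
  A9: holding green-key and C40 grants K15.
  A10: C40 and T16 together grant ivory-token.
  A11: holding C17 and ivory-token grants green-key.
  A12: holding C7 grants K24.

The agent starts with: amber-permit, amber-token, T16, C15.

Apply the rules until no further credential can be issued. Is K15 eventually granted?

Yes

Holding T16 and amber-token grants C40 (A8).
Holding C40 and T16 grants ivory-token (A10).
Holding T16, ivory-token, and C40 grants green-key (A5).
Holding green-key and C40 grants K15 (A9).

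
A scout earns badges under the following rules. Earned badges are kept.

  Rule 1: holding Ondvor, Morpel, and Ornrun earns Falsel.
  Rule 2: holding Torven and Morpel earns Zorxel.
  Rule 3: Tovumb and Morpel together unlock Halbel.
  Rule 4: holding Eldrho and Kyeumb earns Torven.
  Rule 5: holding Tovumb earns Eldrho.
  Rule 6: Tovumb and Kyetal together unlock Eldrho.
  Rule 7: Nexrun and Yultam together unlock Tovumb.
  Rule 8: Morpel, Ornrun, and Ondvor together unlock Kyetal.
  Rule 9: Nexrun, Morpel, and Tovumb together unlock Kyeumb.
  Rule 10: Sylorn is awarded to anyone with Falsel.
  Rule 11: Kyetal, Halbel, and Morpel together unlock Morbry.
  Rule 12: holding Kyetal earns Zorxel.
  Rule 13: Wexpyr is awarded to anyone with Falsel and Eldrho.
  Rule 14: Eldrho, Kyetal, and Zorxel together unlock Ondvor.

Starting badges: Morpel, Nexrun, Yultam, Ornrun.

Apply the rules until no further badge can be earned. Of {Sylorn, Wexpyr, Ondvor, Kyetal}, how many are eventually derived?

Sylorn would need Falsel (Rule 10), but Falsel is never earned.
Wexpyr would need Falsel and Eldrho (Rule 13), but Falsel is never earned.
Ondvor would need Eldrho, Kyetal, and Zorxel (Rule 14), but Kyetal is never earned.
Kyetal would need Morpel, Ornrun, and Ondvor (Rule 8), but Ondvor is never earned.
None of the 4 are reached.

0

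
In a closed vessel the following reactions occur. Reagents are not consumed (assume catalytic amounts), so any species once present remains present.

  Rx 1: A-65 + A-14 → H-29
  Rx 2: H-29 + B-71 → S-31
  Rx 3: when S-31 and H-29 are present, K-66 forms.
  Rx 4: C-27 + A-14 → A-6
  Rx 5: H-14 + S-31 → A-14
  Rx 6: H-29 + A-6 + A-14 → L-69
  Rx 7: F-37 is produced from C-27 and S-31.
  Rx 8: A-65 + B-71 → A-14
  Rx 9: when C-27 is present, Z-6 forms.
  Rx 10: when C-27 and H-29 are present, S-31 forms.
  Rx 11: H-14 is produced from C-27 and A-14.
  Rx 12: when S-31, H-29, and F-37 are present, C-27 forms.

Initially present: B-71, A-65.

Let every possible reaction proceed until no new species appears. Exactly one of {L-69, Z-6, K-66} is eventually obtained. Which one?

K-66

A-65 and B-71 present → A-14 forms (Rx 8).
A-65 and A-14 present → H-29 forms (Rx 1).
H-29 and B-71 present → S-31 forms (Rx 2).
S-31 and H-29 present → K-66 forms (Rx 3).
Z-6 would need C-27 (Rx 9), but C-27 never forms. L-69 would need H-29, A-6, and A-14 (Rx 6), but A-6 never forms.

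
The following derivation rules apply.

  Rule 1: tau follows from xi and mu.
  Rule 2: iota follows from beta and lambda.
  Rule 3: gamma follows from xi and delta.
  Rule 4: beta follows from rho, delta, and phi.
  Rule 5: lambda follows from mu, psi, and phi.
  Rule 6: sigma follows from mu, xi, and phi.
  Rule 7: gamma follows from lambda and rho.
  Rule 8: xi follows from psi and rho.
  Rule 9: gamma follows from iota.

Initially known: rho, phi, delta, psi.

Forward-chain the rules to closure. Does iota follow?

No

iota would need beta and lambda (Rule 2), but lambda is never established.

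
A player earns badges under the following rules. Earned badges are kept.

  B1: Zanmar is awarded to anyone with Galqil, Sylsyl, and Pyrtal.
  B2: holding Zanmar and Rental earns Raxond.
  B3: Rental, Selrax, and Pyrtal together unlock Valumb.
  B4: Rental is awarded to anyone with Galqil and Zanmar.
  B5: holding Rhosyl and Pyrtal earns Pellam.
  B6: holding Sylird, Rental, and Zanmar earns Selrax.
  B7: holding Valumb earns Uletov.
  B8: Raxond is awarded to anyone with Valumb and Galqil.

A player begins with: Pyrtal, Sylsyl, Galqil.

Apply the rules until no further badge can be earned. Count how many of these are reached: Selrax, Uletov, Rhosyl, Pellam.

0

Selrax would need Sylird, Rental, and Zanmar (B6), but Sylird is never earned.
Uletov would need Valumb (B7), but Valumb is never earned.
No rule produces Rhosyl, and it is not given.
Pellam would need Rhosyl and Pyrtal (B5), but Rhosyl is never earned.
None of the 4 are reached.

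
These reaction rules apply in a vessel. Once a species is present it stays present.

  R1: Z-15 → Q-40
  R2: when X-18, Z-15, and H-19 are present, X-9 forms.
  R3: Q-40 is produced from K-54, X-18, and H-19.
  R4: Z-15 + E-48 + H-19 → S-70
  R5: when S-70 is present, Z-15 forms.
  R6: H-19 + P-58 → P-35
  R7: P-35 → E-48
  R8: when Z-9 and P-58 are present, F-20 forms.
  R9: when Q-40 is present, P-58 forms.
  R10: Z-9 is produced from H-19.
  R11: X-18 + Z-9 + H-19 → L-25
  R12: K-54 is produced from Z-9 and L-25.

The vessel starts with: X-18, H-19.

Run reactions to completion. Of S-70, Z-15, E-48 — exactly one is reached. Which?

E-48

H-19 present → Z-9 forms (R10).
X-18, Z-9, and H-19 present → L-25 forms (R11).
Z-9 and L-25 present → K-54 forms (R12).
K-54, X-18, and H-19 present → Q-40 forms (R3).
Q-40 present → P-58 forms (R9).
H-19 and P-58 present → P-35 forms (R6).
P-35 present → E-48 forms (R7).
S-70 would need Z-15, E-48, and H-19 (R4), but Z-15 never forms. Z-15 would need S-70 (R5), but S-70 never forms.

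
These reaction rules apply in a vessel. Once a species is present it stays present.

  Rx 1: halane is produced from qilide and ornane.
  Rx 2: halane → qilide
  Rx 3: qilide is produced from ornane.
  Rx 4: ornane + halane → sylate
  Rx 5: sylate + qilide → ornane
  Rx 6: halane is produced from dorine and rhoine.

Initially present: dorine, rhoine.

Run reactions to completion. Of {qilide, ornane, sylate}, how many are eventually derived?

dorine and rhoine present → halane forms (Rx 6).
halane present → qilide forms (Rx 2).
qilide: reached.
ornane would need sylate and qilide (Rx 5), but sylate never forms.
sylate would need ornane and halane (Rx 4), but ornane never forms.
Reached: qilide — 1 of the 3.

1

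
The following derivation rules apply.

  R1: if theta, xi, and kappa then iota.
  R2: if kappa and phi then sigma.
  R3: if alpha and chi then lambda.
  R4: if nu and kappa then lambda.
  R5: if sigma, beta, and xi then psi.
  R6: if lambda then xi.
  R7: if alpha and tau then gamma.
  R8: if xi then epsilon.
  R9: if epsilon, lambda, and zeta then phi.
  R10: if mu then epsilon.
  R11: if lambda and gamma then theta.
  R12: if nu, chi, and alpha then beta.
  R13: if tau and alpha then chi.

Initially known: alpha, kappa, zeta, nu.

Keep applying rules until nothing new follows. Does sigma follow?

Yes

From nu and kappa, R4 gives lambda.
lambda holds, so xi follows (R6).
xi holds, so epsilon follows (R8).
From epsilon, lambda, and zeta, R9 gives phi.
From kappa and phi, R2 gives sigma.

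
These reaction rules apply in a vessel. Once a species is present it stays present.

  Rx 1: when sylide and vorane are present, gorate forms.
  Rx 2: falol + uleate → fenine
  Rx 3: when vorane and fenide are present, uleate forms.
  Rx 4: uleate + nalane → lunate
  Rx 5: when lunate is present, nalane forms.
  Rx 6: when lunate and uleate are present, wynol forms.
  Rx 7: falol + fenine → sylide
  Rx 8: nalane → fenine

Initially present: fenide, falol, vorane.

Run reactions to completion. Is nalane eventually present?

nalane would need lunate (Rx 5), but lunate never forms.

No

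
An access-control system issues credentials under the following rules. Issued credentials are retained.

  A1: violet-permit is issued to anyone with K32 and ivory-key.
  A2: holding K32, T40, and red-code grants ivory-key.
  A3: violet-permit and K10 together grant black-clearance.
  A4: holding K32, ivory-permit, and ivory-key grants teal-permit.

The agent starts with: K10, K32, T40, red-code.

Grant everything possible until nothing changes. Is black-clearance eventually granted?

Yes

Holding K32, T40, and red-code grants ivory-key (A2).
Holding K32 and ivory-key grants violet-permit (A1).
Holding violet-permit and K10 grants black-clearance (A3).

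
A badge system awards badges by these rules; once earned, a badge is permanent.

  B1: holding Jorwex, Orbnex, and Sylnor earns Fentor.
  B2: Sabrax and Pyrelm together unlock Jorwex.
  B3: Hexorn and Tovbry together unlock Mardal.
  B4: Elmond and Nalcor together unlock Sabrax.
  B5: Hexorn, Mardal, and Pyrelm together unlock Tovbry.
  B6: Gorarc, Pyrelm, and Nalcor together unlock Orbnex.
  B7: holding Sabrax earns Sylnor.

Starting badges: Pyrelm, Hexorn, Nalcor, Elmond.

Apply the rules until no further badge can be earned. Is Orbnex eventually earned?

Orbnex would need Gorarc, Pyrelm, and Nalcor (B6), but Gorarc is never earned.

No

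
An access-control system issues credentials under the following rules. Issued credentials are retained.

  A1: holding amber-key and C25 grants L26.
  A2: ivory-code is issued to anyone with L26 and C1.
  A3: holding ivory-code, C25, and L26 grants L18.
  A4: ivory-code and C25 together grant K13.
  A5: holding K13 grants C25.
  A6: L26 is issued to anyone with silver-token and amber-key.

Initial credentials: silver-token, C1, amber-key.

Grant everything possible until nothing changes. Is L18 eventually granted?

No

L18 would need ivory-code, C25, and L26 (A3), but C25 is never granted.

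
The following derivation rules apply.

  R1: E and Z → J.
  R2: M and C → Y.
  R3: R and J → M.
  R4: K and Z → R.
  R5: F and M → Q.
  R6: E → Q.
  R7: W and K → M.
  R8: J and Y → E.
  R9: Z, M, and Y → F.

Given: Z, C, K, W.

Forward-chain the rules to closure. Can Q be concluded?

W and K hold, so M follows (R7).
From M and C, R2 gives Y.
From Z, M, and Y, R9 gives F.
F and M hold, so Q follows (R5).

Yes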